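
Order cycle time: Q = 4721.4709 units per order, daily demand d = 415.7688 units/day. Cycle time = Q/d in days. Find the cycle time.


Cycle = 4721.4709 / 415.7688 = 11.3560

11.3560 days


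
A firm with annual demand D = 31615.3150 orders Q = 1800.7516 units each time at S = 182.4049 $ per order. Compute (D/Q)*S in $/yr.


Number of orders = D/Q = 17.5567
Cost = 17.5567 * 182.4049 = 3202.4341

3202.4341 $/yr


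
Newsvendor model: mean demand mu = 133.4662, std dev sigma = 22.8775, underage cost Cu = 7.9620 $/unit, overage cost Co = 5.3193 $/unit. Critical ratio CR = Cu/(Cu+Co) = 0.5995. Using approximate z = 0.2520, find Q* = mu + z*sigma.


CR = Cu/(Cu+Co) = 7.9620/(7.9620+5.3193) = 0.5995
z = 0.2520
Q* = 133.4662 + 0.2520 * 22.8775 = 139.2313

139.2313 units


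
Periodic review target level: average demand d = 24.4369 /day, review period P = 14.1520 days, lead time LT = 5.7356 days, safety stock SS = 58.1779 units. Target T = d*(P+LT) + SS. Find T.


P + LT = 19.8876
d*(P+LT) = 24.4369 * 19.8876 = 485.9913
T = 485.9913 + 58.1779 = 544.1692

544.1692 units


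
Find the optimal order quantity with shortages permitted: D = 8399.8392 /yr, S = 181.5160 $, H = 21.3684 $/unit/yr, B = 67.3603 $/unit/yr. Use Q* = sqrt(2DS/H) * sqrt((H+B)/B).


sqrt(2DS/H) = 377.7652
sqrt((H+B)/B) = 1.1477
Q* = 377.7652 * 1.1477 = 433.5628

433.5628 units


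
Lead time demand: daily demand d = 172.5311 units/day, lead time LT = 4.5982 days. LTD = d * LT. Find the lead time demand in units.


LTD = 172.5311 * 4.5982 = 793.3325

793.3325 units


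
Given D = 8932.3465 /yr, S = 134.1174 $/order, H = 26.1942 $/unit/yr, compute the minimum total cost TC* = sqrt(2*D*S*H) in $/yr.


2*D*S*H = 62760417.2325
TC* = sqrt(62760417.2325) = 7922.1473

7922.1473 $/yr


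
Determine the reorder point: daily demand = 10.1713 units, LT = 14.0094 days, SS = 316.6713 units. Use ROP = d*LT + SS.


d*LT = 10.1713 * 14.0094 = 142.4938
ROP = 142.4938 + 316.6713 = 459.1651

459.1651 units


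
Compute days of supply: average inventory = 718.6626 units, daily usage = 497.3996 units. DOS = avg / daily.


DOS = 718.6626 / 497.3996 = 1.4448

1.4448 days


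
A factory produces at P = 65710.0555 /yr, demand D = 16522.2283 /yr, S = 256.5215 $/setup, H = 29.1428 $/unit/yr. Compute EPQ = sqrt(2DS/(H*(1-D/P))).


1 - D/P = 1 - 0.2514 = 0.7486
H*(1-D/P) = 21.8151
2DS = 8476613.5737
EPQ = sqrt(388566.4546) = 623.3510

623.3510 units


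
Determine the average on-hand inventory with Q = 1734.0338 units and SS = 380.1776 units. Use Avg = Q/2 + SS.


Q/2 = 867.0169
Avg = 867.0169 + 380.1776 = 1247.1945

1247.1945 units


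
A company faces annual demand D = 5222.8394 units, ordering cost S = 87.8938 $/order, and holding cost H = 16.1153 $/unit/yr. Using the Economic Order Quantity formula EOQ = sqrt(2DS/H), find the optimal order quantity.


2*D*S = 2 * 5222.8394 * 87.8938 = 918110.4033
2*D*S/H = 56971.3504
EOQ = sqrt(56971.3504) = 238.6867

238.6867 units


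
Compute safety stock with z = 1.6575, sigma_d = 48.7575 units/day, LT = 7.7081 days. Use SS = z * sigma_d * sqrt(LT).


sqrt(LT) = sqrt(7.7081) = 2.7763
SS = 1.6575 * 48.7575 * 2.7763 = 224.3720

224.3720 units


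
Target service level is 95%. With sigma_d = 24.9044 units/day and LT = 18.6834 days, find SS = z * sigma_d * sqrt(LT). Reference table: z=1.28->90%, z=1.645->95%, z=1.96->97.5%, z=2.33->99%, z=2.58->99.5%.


From the table, SL = 95% corresponds to z = 1.645
sqrt(LT) = sqrt(18.6834) = 4.3224
SS = 1.645 * 24.9044 * 4.3224 = 177.0802

177.0802 units


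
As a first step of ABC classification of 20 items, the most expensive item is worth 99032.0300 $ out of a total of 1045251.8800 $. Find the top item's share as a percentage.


Top item = 99032.0300
Total = 1045251.8800
Percentage = 99032.0300 / 1045251.8800 * 100 = 9.4745

9.4745%


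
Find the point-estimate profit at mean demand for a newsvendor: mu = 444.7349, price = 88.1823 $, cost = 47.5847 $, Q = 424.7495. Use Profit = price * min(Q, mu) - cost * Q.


Sales at mu = min(424.7495, 444.7349) = 424.7495
Revenue = 88.1823 * 424.7495 = 37455.3878
Total cost = 47.5847 * 424.7495 = 20211.5775
Profit = 37455.3878 - 20211.5775 = 17243.8103

17243.8103 $


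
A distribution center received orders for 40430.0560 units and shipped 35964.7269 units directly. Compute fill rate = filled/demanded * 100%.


FR = 35964.7269 / 40430.0560 * 100 = 88.9554

88.9554%


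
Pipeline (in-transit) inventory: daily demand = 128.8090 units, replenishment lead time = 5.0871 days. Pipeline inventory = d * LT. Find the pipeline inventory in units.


Pipeline = 128.8090 * 5.0871 = 655.2643

655.2643 units


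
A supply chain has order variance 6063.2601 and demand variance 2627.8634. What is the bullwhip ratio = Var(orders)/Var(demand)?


BW = 6063.2601 / 2627.8634 = 2.3073

2.3073


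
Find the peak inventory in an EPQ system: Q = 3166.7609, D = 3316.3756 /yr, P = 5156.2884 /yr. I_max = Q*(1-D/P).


D/P = 0.6432
1 - D/P = 0.3568
I_max = 3166.7609 * 0.3568 = 1129.9919

1129.9919 units


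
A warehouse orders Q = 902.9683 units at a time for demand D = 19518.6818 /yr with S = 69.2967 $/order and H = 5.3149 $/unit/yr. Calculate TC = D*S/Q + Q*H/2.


Ordering cost = D*S/Q = 1497.9266
Holding cost = Q*H/2 = 2399.5931
TC = 1497.9266 + 2399.5931 = 3897.5197

3897.5197 $/yr


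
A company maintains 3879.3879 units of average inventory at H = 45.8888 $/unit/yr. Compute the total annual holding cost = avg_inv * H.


Cost = 3879.3879 * 45.8888 = 178020.4555

178020.4555 $/yr


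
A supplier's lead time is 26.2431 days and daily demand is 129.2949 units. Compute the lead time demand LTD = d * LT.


LTD = 129.2949 * 26.2431 = 3393.0990

3393.0990 units


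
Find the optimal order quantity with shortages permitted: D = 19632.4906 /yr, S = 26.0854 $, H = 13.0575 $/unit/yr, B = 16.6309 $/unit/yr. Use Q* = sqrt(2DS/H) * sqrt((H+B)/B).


sqrt(2DS/H) = 280.0731
sqrt((H+B)/B) = 1.3361
Q* = 280.0731 * 1.3361 = 374.2027

374.2027 units


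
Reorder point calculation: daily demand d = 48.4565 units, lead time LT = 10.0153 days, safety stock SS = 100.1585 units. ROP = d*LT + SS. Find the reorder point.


d*LT = 48.4565 * 10.0153 = 485.3064
ROP = 485.3064 + 100.1585 = 585.4649

585.4649 units


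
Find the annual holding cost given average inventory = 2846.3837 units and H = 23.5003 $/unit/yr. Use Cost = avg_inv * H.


Cost = 2846.3837 * 23.5003 = 66890.8709

66890.8709 $/yr


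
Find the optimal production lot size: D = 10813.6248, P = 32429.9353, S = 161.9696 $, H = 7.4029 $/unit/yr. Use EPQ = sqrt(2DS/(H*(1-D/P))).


1 - D/P = 1 - 0.3334 = 0.6666
H*(1-D/P) = 4.9344
2DS = 3502956.9668
EPQ = sqrt(709900.4173) = 842.5559

842.5559 units


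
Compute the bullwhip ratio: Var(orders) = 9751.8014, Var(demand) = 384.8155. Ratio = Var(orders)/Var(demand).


BW = 9751.8014 / 384.8155 = 25.3415

25.3415


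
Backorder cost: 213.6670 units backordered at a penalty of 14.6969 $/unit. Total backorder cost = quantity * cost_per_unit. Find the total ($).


Total = 213.6670 * 14.6969 = 3140.2425

3140.2425 $


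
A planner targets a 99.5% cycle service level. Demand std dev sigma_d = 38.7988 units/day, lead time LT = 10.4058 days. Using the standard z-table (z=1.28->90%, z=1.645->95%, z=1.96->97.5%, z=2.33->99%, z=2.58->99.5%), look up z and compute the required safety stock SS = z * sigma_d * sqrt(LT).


From the table, SL = 99.5% corresponds to z = 2.58
sqrt(LT) = sqrt(10.4058) = 3.2258
SS = 2.58 * 38.7988 * 3.2258 = 322.9057

322.9057 units


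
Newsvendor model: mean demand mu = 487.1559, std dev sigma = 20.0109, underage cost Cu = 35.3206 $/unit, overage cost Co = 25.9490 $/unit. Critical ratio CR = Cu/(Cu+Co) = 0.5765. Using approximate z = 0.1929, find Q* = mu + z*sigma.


CR = Cu/(Cu+Co) = 35.3206/(35.3206+25.9490) = 0.5765
z = 0.1929
Q* = 487.1559 + 0.1929 * 20.0109 = 491.0160

491.0160 units


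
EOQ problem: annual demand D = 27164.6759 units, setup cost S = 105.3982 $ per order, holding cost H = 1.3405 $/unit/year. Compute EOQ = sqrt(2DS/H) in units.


2*D*S = 2 * 27164.6759 * 105.3982 = 5726215.8869
2*D*S/H = 4271701.5195
EOQ = sqrt(4271701.5195) = 2066.8095

2066.8095 units


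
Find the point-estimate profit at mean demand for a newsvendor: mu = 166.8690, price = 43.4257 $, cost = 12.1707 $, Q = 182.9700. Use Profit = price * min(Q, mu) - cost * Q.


Sales at mu = min(182.9700, 166.8690) = 166.8690
Revenue = 43.4257 * 166.8690 = 7246.4031
Total cost = 12.1707 * 182.9700 = 2226.8730
Profit = 7246.4031 - 2226.8730 = 5019.5302

5019.5302 $


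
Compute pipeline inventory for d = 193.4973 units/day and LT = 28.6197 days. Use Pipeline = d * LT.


Pipeline = 193.4973 * 28.6197 = 5537.8347

5537.8347 units


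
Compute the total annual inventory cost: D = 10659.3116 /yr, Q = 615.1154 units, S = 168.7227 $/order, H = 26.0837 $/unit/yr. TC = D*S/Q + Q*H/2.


Ordering cost = D*S/Q = 2923.7893
Holding cost = Q*H/2 = 8022.2428
TC = 2923.7893 + 8022.2428 = 10946.0321

10946.0321 $/yr


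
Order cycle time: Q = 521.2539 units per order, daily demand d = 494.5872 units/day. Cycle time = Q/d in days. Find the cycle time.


Cycle = 521.2539 / 494.5872 = 1.0539

1.0539 days


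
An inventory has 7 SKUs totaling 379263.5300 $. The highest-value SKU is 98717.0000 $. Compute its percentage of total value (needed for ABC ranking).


Top item = 98717.0000
Total = 379263.5300
Percentage = 98717.0000 / 379263.5300 * 100 = 26.0286

26.0286%


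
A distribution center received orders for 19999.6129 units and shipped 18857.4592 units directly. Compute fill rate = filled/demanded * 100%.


FR = 18857.4592 / 19999.6129 * 100 = 94.2891

94.2891%


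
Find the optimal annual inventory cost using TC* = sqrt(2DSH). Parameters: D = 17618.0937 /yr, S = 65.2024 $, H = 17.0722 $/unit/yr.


2*D*S*H = 39223106.0943
TC* = sqrt(39223106.0943) = 6262.8353

6262.8353 $/yr


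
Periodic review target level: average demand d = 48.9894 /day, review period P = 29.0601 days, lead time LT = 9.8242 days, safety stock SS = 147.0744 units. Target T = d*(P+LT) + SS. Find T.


P + LT = 38.8843
d*(P+LT) = 48.9894 * 38.8843 = 1904.9185
T = 1904.9185 + 147.0744 = 2051.9929

2051.9929 units


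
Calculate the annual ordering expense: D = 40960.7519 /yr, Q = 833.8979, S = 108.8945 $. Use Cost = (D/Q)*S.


Number of orders = D/Q = 49.1196
Cost = 49.1196 * 108.8945 = 5348.8570

5348.8570 $/yr


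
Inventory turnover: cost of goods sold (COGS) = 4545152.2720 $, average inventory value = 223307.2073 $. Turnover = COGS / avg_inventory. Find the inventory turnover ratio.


Turnover = 4545152.2720 / 223307.2073 = 20.3538

20.3538


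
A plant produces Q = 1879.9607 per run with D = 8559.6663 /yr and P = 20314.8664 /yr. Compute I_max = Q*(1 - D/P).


D/P = 0.4213
1 - D/P = 0.5787
I_max = 1879.9607 * 0.5787 = 1087.8395

1087.8395 units


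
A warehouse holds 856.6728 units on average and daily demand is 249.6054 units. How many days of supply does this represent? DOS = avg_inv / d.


DOS = 856.6728 / 249.6054 = 3.4321

3.4321 days


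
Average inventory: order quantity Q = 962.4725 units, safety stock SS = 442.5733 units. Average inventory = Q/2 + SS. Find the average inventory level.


Q/2 = 481.2362
Avg = 481.2362 + 442.5733 = 923.8095

923.8095 units


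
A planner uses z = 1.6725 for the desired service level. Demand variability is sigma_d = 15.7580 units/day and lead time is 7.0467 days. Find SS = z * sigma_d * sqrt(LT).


sqrt(LT) = sqrt(7.0467) = 2.6546
SS = 1.6725 * 15.7580 * 2.6546 = 69.9617

69.9617 units


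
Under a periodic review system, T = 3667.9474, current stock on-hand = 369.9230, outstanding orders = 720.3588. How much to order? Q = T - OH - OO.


Inventory position = OH + OO = 369.9230 + 720.3588 = 1090.2818
Q = 3667.9474 - 1090.2818 = 2577.6656

2577.6656 units


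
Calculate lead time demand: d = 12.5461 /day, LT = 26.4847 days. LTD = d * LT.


LTD = 12.5461 * 26.4847 = 332.2797

332.2797 units


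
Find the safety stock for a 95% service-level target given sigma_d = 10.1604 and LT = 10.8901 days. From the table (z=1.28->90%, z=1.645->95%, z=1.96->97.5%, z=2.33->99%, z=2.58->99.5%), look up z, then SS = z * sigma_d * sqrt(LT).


From the table, SL = 95% corresponds to z = 1.645
sqrt(LT) = sqrt(10.8901) = 3.3000
SS = 1.645 * 10.1604 * 3.3000 = 55.1560

55.1560 units


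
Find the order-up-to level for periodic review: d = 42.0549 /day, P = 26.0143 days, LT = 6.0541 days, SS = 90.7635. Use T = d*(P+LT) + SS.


P + LT = 32.0684
d*(P+LT) = 42.0549 * 32.0684 = 1348.6334
T = 1348.6334 + 90.7635 = 1439.3969

1439.3969 units


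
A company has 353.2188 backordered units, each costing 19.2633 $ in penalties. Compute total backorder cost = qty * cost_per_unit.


Total = 353.2188 * 19.2633 = 6804.1597

6804.1597 $


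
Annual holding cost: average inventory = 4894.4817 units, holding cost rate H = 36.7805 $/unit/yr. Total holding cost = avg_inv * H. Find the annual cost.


Cost = 4894.4817 * 36.7805 = 180021.4842

180021.4842 $/yr


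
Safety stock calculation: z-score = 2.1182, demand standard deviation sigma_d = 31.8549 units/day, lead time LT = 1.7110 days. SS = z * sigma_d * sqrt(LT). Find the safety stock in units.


sqrt(LT) = sqrt(1.7110) = 1.3081
SS = 2.1182 * 31.8549 * 1.3081 = 88.2609

88.2609 units


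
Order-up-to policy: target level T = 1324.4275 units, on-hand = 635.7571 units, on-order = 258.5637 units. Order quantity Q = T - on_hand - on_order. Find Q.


Inventory position = OH + OO = 635.7571 + 258.5637 = 894.3208
Q = 1324.4275 - 894.3208 = 430.1067

430.1067 units


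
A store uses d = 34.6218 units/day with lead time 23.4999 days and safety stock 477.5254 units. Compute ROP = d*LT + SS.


d*LT = 34.6218 * 23.4999 = 813.6088
ROP = 813.6088 + 477.5254 = 1291.1342

1291.1342 units


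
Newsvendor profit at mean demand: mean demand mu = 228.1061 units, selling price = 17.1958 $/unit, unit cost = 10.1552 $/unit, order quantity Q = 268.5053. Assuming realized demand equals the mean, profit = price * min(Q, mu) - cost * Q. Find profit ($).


Sales at mu = min(268.5053, 228.1061) = 228.1061
Revenue = 17.1958 * 228.1061 = 3922.4669
Total cost = 10.1552 * 268.5053 = 2726.7250
Profit = 3922.4669 - 2726.7250 = 1195.7419

1195.7419 $


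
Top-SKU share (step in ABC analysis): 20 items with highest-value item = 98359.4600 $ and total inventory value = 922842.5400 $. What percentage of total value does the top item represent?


Top item = 98359.4600
Total = 922842.5400
Percentage = 98359.4600 / 922842.5400 * 100 = 10.6583

10.6583%


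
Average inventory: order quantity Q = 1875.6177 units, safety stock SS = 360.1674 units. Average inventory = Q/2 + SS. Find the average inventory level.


Q/2 = 937.8089
Avg = 937.8089 + 360.1674 = 1297.9762

1297.9762 units


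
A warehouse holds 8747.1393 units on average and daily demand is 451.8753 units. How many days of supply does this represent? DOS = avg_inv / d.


DOS = 8747.1393 / 451.8753 = 19.3574

19.3574 days


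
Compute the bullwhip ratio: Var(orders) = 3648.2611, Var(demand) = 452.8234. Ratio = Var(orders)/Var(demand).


BW = 3648.2611 / 452.8234 = 8.0567

8.0567


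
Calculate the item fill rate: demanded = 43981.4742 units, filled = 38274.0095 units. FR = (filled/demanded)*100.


FR = 38274.0095 / 43981.4742 * 100 = 87.0230

87.0230%


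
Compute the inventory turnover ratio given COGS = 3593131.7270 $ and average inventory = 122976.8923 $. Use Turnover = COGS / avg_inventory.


Turnover = 3593131.7270 / 122976.8923 = 29.2179

29.2179


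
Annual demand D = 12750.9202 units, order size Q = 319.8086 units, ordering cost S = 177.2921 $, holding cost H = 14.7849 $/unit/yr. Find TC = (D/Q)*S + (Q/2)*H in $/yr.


Ordering cost = D*S/Q = 7068.7199
Holding cost = Q*H/2 = 2364.1691
TC = 7068.7199 + 2364.1691 = 9432.8890

9432.8890 $/yr


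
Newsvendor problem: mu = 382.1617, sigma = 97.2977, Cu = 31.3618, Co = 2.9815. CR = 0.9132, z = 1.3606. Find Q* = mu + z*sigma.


CR = Cu/(Cu+Co) = 31.3618/(31.3618+2.9815) = 0.9132
z = 1.3606
Q* = 382.1617 + 1.3606 * 97.2977 = 514.5450

514.5450 units


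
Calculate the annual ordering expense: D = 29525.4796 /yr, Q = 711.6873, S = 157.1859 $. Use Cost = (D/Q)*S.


Number of orders = D/Q = 41.4866
Cost = 41.4866 * 157.1859 = 6521.1071

6521.1071 $/yr


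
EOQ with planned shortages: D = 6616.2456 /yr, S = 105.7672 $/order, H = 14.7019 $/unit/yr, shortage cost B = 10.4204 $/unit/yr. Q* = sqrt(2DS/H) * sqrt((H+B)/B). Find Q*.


sqrt(2DS/H) = 308.5387
sqrt((H+B)/B) = 1.5527
Q* = 308.5387 * 1.5527 = 479.0679

479.0679 units


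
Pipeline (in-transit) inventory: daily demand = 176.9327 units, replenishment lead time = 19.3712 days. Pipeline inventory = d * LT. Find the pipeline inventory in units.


Pipeline = 176.9327 * 19.3712 = 3427.3987

3427.3987 units


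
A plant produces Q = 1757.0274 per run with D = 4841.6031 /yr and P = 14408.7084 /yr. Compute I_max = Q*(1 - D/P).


D/P = 0.3360
1 - D/P = 0.6640
I_max = 1757.0274 * 0.6640 = 1166.6324

1166.6324 units


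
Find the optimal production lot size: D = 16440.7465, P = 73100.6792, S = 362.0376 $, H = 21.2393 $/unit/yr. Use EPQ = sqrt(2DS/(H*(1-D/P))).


1 - D/P = 1 - 0.2249 = 0.7751
H*(1-D/P) = 16.4625
2DS = 11904336.8101
EPQ = sqrt(723119.9851) = 850.3646

850.3646 units


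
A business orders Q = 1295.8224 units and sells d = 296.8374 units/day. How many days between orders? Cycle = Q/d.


Cycle = 1295.8224 / 296.8374 = 4.3654

4.3654 days


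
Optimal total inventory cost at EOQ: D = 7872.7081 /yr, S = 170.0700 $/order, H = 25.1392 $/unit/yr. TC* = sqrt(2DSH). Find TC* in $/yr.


2*D*S*H = 67318326.2806
TC* = sqrt(67318326.2806) = 8204.7746

8204.7746 $/yr


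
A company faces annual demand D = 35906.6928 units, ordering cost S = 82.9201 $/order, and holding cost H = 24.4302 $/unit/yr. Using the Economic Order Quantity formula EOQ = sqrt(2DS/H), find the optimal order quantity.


2*D*S = 2 * 35906.6928 * 82.9201 = 5954773.1153
2*D*S/H = 243746.3924
EOQ = sqrt(243746.3924) = 493.7068

493.7068 units


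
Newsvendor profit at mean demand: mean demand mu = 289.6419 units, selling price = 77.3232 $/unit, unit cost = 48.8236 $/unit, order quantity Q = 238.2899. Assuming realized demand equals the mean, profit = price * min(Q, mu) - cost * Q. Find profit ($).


Sales at mu = min(238.2899, 289.6419) = 238.2899
Revenue = 77.3232 * 238.2899 = 18425.3376
Total cost = 48.8236 * 238.2899 = 11634.1708
Profit = 18425.3376 - 11634.1708 = 6791.1668

6791.1668 $


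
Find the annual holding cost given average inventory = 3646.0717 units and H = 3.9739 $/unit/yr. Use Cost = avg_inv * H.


Cost = 3646.0717 * 3.9739 = 14489.1243

14489.1243 $/yr


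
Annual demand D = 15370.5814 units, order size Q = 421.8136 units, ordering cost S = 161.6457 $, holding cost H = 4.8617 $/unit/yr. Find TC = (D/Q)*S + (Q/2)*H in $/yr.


Ordering cost = D*S/Q = 5890.2520
Holding cost = Q*H/2 = 1025.3656
TC = 5890.2520 + 1025.3656 = 6915.6176

6915.6176 $/yr


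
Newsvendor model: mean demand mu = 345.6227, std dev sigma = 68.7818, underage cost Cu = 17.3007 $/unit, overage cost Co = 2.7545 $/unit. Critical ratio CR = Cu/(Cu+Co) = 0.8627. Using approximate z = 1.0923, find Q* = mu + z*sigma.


CR = Cu/(Cu+Co) = 17.3007/(17.3007+2.7545) = 0.8627
z = 1.0923
Q* = 345.6227 + 1.0923 * 68.7818 = 420.7531

420.7531 units


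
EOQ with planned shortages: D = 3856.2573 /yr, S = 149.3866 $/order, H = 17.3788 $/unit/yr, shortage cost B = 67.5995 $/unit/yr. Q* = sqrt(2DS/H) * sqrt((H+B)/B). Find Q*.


sqrt(2DS/H) = 257.4803
sqrt((H+B)/B) = 1.1212
Q* = 257.4803 * 1.1212 = 288.6863

288.6863 units


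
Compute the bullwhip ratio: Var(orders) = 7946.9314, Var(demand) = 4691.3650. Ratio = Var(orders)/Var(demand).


BW = 7946.9314 / 4691.3650 = 1.6939

1.6939


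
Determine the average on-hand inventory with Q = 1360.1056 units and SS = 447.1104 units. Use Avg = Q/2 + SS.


Q/2 = 680.0528
Avg = 680.0528 + 447.1104 = 1127.1632

1127.1632 units


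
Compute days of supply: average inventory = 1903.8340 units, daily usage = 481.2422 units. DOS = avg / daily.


DOS = 1903.8340 / 481.2422 = 3.9561

3.9561 days


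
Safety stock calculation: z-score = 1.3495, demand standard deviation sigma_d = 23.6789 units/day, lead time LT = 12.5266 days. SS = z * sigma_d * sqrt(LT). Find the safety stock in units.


sqrt(LT) = sqrt(12.5266) = 3.5393
SS = 1.3495 * 23.6789 * 3.5393 = 113.0970

113.0970 units


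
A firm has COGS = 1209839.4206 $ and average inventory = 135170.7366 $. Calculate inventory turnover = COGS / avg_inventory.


Turnover = 1209839.4206 / 135170.7366 = 8.9505

8.9505


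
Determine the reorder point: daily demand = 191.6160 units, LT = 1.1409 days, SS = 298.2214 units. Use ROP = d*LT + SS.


d*LT = 191.6160 * 1.1409 = 218.6147
ROP = 218.6147 + 298.2214 = 516.8361

516.8361 units


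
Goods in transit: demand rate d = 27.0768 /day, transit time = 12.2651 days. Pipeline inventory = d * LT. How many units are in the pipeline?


Pipeline = 27.0768 * 12.2651 = 332.0997

332.0997 units


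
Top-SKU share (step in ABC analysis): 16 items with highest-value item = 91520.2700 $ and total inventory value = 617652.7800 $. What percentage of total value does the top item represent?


Top item = 91520.2700
Total = 617652.7800
Percentage = 91520.2700 / 617652.7800 * 100 = 14.8174

14.8174%


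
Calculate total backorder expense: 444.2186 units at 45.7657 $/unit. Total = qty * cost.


Total = 444.2186 * 45.7657 = 20329.9752

20329.9752 $


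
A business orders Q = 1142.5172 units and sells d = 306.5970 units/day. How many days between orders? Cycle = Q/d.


Cycle = 1142.5172 / 306.5970 = 3.7264

3.7264 days


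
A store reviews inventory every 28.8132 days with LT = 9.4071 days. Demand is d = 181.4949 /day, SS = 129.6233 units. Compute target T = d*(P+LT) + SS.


P + LT = 38.2203
d*(P+LT) = 181.4949 * 38.2203 = 6936.7895
T = 6936.7895 + 129.6233 = 7066.4128

7066.4128 units


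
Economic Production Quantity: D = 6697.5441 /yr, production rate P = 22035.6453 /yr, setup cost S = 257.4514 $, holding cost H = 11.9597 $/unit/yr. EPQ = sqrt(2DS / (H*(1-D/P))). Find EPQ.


1 - D/P = 1 - 0.3039 = 0.6961
H*(1-D/P) = 8.3247
2DS = 3448584.2102
EPQ = sqrt(414261.6434) = 643.6316

643.6316 units


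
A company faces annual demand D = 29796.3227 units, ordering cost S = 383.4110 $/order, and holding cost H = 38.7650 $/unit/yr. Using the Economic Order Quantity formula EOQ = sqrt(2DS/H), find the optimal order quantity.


2*D*S = 2 * 29796.3227 * 383.4110 = 22848475.7655
2*D*S/H = 589409.9256
EOQ = sqrt(589409.9256) = 767.7304

767.7304 units


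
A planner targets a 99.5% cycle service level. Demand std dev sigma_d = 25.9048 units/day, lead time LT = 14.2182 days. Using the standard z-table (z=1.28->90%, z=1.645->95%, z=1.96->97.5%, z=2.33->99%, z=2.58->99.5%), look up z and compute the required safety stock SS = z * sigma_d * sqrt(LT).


From the table, SL = 99.5% corresponds to z = 2.58
sqrt(LT) = sqrt(14.2182) = 3.7707
SS = 2.58 * 25.9048 * 3.7707 = 252.0126

252.0126 units


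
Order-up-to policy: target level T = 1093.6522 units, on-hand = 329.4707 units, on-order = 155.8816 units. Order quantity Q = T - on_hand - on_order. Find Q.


Inventory position = OH + OO = 329.4707 + 155.8816 = 485.3523
Q = 1093.6522 - 485.3523 = 608.2999

608.2999 units


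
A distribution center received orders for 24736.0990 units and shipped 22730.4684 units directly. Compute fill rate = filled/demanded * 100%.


FR = 22730.4684 / 24736.0990 * 100 = 91.8919

91.8919%


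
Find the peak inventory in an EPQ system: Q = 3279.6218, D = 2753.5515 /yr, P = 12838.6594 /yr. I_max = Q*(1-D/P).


D/P = 0.2145
1 - D/P = 0.7855
I_max = 3279.6218 * 0.7855 = 2576.2300

2576.2300 units


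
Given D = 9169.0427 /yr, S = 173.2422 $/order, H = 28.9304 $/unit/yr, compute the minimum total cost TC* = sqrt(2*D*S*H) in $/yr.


2*D*S*H = 91909863.1500
TC* = sqrt(91909863.1500) = 9586.9632

9586.9632 $/yr


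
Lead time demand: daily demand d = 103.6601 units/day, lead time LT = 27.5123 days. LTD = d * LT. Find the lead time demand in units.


LTD = 103.6601 * 27.5123 = 2851.9278

2851.9278 units


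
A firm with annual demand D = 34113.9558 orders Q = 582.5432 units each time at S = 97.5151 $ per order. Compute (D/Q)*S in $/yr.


Number of orders = D/Q = 58.5604
Cost = 58.5604 * 97.5151 = 5710.5221

5710.5221 $/yr


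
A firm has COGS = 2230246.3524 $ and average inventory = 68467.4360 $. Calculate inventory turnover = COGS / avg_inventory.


Turnover = 2230246.3524 / 68467.4360 = 32.5738

32.5738


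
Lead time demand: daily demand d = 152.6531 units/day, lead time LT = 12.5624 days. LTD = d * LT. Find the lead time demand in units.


LTD = 152.6531 * 12.5624 = 1917.6893

1917.6893 units


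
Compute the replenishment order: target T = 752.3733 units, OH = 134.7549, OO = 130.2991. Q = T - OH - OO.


Inventory position = OH + OO = 134.7549 + 130.2991 = 265.0540
Q = 752.3733 - 265.0540 = 487.3193

487.3193 units


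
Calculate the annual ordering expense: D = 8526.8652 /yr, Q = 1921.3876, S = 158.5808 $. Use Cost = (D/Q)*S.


Number of orders = D/Q = 4.4379
Cost = 4.4379 * 158.5808 = 703.7607

703.7607 $/yr


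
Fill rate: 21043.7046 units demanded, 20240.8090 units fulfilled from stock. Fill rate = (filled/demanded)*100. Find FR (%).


FR = 20240.8090 / 21043.7046 * 100 = 96.1846

96.1846%


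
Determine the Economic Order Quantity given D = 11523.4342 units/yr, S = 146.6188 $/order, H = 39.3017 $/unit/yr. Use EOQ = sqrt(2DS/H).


2*D*S = 2 * 11523.4342 * 146.6188 = 3379104.1886
2*D*S/H = 85978.5757
EOQ = sqrt(85978.5757) = 293.2210

293.2210 units


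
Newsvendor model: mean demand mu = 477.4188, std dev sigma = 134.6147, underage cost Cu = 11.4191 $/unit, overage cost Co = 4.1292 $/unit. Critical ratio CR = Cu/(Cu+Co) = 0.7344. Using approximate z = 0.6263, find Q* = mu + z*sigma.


CR = Cu/(Cu+Co) = 11.4191/(11.4191+4.1292) = 0.7344
z = 0.6263
Q* = 477.4188 + 0.6263 * 134.6147 = 561.7280

561.7280 units


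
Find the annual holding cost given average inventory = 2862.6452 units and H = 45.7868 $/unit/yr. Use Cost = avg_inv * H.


Cost = 2862.6452 * 45.7868 = 131071.3632

131071.3632 $/yr


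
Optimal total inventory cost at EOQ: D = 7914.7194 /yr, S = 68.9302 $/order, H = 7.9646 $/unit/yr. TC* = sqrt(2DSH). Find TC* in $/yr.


2*D*S*H = 8690385.1850
TC* = sqrt(8690385.1850) = 2947.9459

2947.9459 $/yr


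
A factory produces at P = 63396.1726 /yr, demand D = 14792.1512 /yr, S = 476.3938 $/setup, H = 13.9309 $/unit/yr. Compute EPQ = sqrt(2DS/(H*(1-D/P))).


1 - D/P = 1 - 0.2333 = 0.7667
H*(1-D/P) = 10.6804
2DS = 14093778.2407
EPQ = sqrt(1319590.2401) = 1148.7342

1148.7342 units


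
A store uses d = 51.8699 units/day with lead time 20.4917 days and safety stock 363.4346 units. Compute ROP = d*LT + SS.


d*LT = 51.8699 * 20.4917 = 1062.9024
ROP = 1062.9024 + 363.4346 = 1426.3370

1426.3370 units


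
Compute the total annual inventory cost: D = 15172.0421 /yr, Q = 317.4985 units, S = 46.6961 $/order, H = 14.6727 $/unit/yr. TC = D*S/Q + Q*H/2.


Ordering cost = D*S/Q = 2231.4285
Holding cost = Q*H/2 = 2329.2801
TC = 2231.4285 + 2329.2801 = 4560.7086

4560.7086 $/yr


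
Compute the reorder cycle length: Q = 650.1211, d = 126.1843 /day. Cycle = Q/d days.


Cycle = 650.1211 / 126.1843 = 5.1522

5.1522 days


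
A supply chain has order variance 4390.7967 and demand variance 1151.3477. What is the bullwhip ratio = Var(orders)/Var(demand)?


BW = 4390.7967 / 1151.3477 = 3.8136

3.8136


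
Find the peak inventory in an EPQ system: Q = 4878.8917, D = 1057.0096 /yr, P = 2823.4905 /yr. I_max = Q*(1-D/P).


D/P = 0.3744
1 - D/P = 0.6256
I_max = 4878.8917 * 0.6256 = 3052.4165

3052.4165 units


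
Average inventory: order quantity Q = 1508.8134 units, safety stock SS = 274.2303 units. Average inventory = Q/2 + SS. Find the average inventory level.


Q/2 = 754.4067
Avg = 754.4067 + 274.2303 = 1028.6370

1028.6370 units


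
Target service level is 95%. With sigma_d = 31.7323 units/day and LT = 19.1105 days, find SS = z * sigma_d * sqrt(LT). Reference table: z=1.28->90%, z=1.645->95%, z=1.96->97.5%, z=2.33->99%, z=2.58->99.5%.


From the table, SL = 95% corresponds to z = 1.645
sqrt(LT) = sqrt(19.1105) = 4.3716
SS = 1.645 * 31.7323 * 4.3716 = 228.1936

228.1936 units


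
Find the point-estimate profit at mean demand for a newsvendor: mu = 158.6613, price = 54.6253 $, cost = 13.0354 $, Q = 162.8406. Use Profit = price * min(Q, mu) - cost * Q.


Sales at mu = min(162.8406, 158.6613) = 158.6613
Revenue = 54.6253 * 158.6613 = 8666.9211
Total cost = 13.0354 * 162.8406 = 2122.6924
Profit = 8666.9211 - 2122.6924 = 6544.2288

6544.2288 $


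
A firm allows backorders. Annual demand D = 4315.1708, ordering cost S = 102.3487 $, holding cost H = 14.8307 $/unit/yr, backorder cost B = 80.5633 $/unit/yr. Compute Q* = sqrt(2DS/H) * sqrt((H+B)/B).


sqrt(2DS/H) = 244.0475
sqrt((H+B)/B) = 1.0882
Q* = 244.0475 * 1.0882 = 265.5622

265.5622 units


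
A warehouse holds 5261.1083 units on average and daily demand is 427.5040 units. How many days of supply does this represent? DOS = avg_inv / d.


DOS = 5261.1083 / 427.5040 = 12.3066

12.3066 days


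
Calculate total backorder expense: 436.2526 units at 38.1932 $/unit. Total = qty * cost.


Total = 436.2526 * 38.1932 = 16661.8828

16661.8828 $


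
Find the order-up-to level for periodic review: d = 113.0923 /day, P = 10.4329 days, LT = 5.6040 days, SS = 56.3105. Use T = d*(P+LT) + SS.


P + LT = 16.0369
d*(P+LT) = 113.0923 * 16.0369 = 1813.6499
T = 1813.6499 + 56.3105 = 1869.9604

1869.9604 units


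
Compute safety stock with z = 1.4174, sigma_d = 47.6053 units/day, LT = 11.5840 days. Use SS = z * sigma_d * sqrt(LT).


sqrt(LT) = sqrt(11.5840) = 3.4035
SS = 1.4174 * 47.6053 * 3.4035 = 229.6556

229.6556 units


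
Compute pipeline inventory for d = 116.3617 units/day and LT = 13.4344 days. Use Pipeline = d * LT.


Pipeline = 116.3617 * 13.4344 = 1563.2496

1563.2496 units


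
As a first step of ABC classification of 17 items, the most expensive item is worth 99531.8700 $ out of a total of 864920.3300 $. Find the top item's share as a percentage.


Top item = 99531.8700
Total = 864920.3300
Percentage = 99531.8700 / 864920.3300 * 100 = 11.5076

11.5076%


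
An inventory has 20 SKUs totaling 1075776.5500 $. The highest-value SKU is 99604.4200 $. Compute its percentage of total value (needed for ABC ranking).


Top item = 99604.4200
Total = 1075776.5500
Percentage = 99604.4200 / 1075776.5500 * 100 = 9.2588

9.2588%


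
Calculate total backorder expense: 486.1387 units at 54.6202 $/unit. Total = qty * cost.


Total = 486.1387 * 54.6202 = 26552.9930

26552.9930 $


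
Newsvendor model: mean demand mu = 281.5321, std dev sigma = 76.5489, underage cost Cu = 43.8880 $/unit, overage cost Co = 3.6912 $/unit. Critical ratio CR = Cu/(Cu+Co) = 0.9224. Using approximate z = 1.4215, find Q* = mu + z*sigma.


CR = Cu/(Cu+Co) = 43.8880/(43.8880+3.6912) = 0.9224
z = 1.4215
Q* = 281.5321 + 1.4215 * 76.5489 = 390.3464

390.3464 units


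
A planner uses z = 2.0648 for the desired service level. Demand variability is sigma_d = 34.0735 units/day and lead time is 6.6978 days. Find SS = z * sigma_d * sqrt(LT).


sqrt(LT) = sqrt(6.6978) = 2.5880
SS = 2.0648 * 34.0735 * 2.5880 = 182.0794

182.0794 units


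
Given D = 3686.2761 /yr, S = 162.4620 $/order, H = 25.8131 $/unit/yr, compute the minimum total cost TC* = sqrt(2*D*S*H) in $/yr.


2*D*S*H = 30917887.6988
TC* = sqrt(30917887.6988) = 5560.3856

5560.3856 $/yr


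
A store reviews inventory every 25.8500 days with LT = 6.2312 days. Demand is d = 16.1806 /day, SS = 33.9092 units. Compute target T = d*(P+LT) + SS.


P + LT = 32.0812
d*(P+LT) = 16.1806 * 32.0812 = 519.0931
T = 519.0931 + 33.9092 = 553.0023

553.0023 units


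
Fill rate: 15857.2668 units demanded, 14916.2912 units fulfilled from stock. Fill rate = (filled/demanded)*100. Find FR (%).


FR = 14916.2912 / 15857.2668 * 100 = 94.0660

94.0660%


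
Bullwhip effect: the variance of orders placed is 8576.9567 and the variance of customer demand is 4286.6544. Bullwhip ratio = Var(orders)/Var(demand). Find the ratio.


BW = 8576.9567 / 4286.6544 = 2.0009

2.0009


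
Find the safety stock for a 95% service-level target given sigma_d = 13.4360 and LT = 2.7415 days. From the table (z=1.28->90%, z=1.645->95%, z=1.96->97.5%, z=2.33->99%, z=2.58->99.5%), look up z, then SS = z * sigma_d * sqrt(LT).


From the table, SL = 95% corresponds to z = 1.645
sqrt(LT) = sqrt(2.7415) = 1.6557
SS = 1.645 * 13.4360 * 1.6557 = 36.5957

36.5957 units


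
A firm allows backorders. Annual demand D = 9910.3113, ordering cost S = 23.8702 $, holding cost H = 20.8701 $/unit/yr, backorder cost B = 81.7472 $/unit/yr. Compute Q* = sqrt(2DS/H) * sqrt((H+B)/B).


sqrt(2DS/H) = 150.5651
sqrt((H+B)/B) = 1.1204
Q* = 150.5651 * 1.1204 = 168.6935

168.6935 units


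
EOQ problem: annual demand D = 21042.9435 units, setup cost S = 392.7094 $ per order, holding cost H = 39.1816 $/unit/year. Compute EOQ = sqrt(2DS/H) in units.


2*D*S = 2 * 21042.9435 * 392.7094 = 16527523.4322
2*D*S/H = 421818.4922
EOQ = sqrt(421818.4922) = 649.4756

649.4756 units


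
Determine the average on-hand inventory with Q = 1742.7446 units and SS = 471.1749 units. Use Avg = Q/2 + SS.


Q/2 = 871.3723
Avg = 871.3723 + 471.1749 = 1342.5472

1342.5472 units


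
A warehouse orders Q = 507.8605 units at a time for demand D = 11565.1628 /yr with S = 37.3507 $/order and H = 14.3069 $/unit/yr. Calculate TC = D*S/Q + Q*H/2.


Ordering cost = D*S/Q = 850.5622
Holding cost = Q*H/2 = 3632.9547
TC = 850.5622 + 3632.9547 = 4483.5169

4483.5169 $/yr


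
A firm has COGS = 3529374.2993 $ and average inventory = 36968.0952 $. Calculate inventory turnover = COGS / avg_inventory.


Turnover = 3529374.2993 / 36968.0952 = 95.4708

95.4708


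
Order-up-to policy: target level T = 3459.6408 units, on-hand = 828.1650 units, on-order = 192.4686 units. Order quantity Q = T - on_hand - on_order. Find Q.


Inventory position = OH + OO = 828.1650 + 192.4686 = 1020.6336
Q = 3459.6408 - 1020.6336 = 2439.0072

2439.0072 units


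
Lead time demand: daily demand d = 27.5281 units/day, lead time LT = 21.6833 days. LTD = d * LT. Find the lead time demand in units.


LTD = 27.5281 * 21.6833 = 596.9001

596.9001 units


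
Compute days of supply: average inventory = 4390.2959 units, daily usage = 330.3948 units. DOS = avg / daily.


DOS = 4390.2959 / 330.3948 = 13.2880

13.2880 days


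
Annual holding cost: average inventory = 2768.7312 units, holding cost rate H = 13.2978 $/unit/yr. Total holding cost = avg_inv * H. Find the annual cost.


Cost = 2768.7312 * 13.2978 = 36818.0338

36818.0338 $/yr


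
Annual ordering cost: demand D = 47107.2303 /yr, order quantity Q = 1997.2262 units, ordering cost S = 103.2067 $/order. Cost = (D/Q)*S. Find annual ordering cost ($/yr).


Number of orders = D/Q = 23.5863
Cost = 23.5863 * 103.2067 = 2434.2670

2434.2670 $/yr


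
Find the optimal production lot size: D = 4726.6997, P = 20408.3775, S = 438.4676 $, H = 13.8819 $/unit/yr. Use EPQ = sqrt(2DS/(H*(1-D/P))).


1 - D/P = 1 - 0.2316 = 0.7684
H*(1-D/P) = 10.6668
2DS = 4145009.3468
EPQ = sqrt(388590.8365) = 623.3705

623.3705 units


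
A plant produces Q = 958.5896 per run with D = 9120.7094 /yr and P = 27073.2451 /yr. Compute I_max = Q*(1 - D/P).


D/P = 0.3369
1 - D/P = 0.6631
I_max = 958.5896 * 0.6631 = 635.6502

635.6502 units


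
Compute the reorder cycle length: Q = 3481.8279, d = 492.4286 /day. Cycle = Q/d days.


Cycle = 3481.8279 / 492.4286 = 7.0707

7.0707 days


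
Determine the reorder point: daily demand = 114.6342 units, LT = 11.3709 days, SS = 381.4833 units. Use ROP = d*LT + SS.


d*LT = 114.6342 * 11.3709 = 1303.4940
ROP = 1303.4940 + 381.4833 = 1684.9773

1684.9773 units


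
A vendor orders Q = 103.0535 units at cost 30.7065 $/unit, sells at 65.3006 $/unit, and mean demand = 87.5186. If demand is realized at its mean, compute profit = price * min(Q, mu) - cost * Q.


Sales at mu = min(103.0535, 87.5186) = 87.5186
Revenue = 65.3006 * 87.5186 = 5715.0171
Total cost = 30.7065 * 103.0535 = 3164.4123
Profit = 5715.0171 - 3164.4123 = 2550.6048

2550.6048 $


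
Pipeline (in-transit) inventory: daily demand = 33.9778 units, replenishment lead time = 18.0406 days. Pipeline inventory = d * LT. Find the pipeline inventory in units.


Pipeline = 33.9778 * 18.0406 = 612.9799

612.9799 units


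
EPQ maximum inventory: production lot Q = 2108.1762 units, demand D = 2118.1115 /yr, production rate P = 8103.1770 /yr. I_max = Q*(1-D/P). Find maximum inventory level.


D/P = 0.2614
1 - D/P = 0.7386
I_max = 2108.1762 * 0.7386 = 1557.1143

1557.1143 units


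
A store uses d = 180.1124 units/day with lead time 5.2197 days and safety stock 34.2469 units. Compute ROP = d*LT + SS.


d*LT = 180.1124 * 5.2197 = 940.1327
ROP = 940.1327 + 34.2469 = 974.3796

974.3796 units


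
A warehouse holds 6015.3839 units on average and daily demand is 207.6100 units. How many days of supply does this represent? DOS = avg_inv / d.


DOS = 6015.3839 / 207.6100 = 28.9744

28.9744 days


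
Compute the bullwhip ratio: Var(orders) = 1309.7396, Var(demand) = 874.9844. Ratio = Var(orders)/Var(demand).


BW = 1309.7396 / 874.9844 = 1.4969

1.4969


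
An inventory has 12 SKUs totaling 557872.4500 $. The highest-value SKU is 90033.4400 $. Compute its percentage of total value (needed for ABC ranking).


Top item = 90033.4400
Total = 557872.4500
Percentage = 90033.4400 / 557872.4500 * 100 = 16.1387

16.1387%


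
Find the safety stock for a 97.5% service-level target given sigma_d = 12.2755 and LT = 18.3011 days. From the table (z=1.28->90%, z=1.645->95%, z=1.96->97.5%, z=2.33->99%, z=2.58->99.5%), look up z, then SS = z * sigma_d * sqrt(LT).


From the table, SL = 97.5% corresponds to z = 1.96
sqrt(LT) = sqrt(18.3011) = 4.2780
SS = 1.96 * 12.2755 * 4.2780 = 102.9281

102.9281 units


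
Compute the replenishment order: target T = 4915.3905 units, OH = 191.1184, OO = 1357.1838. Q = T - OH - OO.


Inventory position = OH + OO = 191.1184 + 1357.1838 = 1548.3022
Q = 4915.3905 - 1548.3022 = 3367.0883

3367.0883 units


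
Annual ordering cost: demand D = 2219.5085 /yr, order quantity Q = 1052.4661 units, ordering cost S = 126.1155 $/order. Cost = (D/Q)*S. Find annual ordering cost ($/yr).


Number of orders = D/Q = 2.1089
Cost = 2.1089 * 126.1155 = 265.9605

265.9605 $/yr


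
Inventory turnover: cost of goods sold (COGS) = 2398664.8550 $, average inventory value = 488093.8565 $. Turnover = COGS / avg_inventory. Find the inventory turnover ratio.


Turnover = 2398664.8550 / 488093.8565 = 4.9144

4.9144


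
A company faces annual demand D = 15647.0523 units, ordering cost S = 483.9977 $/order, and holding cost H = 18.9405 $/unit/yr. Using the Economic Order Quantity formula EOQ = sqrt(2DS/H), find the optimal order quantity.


2*D*S = 2 * 15647.0523 * 483.9977 = 15146274.6500
2*D*S/H = 799676.6004
EOQ = sqrt(799676.6004) = 894.2464

894.2464 units


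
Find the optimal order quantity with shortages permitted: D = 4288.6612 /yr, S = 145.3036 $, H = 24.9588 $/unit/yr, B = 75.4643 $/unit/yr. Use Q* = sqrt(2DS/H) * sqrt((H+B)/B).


sqrt(2DS/H) = 223.4612
sqrt((H+B)/B) = 1.1536
Q* = 223.4612 * 1.1536 = 257.7794

257.7794 units
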